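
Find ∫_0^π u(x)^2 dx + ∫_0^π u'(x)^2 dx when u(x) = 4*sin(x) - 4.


||u||_{H^1(0,π)}^2 = -64 + 32*π

u'(x) = 4*cos(x).
Expand u² and (u')² and integrate term by term on (0, π), using: for integers n ≥ 1, ∫_0^π sin²(nx) dx = ∫_0^π cos²(nx) dx = π/2; for n ≠ n', ∫_0^π sin(nx)sin(n'x) dx = ∫_0^π cos(nx)cos(n'x) dx = 0; and by product-to-sum, ∫_0^π sin(nx)cos(n'x) dx = ½∫_0^π [sin((n+n')x) + sin((n−n')x)] dx, which is 0 when n+n' is even and 2n/(n²−n'²) when n+n' is odd (it need not vanish on (0, π)). For the constant mode: ∫_0^π 1 dx = π, ∫_0^π cos(nx) dx = 0, ∫_0^π sin(nx) dx = (1−(−1)^n)/n.
  u² squared terms: (-4)²·∫1 dx = 16·π = 16*π;  (4)²·∫sin(x)² dx = 16·π/2 = 8*π.
  u² cross terms: 2·(-4)·(4)·∫1·sin(x) dx = -32·(2) = -64.
  So ∫_0^π u² dx = 16*π + 8*π − 64 = -64 + 24*π.
  (u')² squared terms: (4)²·∫cos(x)² dx = 16·π/2 = 8*π.
  So ∫_0^π (u')² dx = 8*π.
||u||_{H^1}^2 = (-64 + 24*π) + (8*π) = -64 + 32*π.


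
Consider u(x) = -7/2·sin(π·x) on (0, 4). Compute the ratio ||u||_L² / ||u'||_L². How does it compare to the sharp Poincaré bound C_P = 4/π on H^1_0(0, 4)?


||u||_L² / ||u'||_L² = 1/π < C_P = 4/π.

u(x) = -7/2·sin(π·x), so u'(x) = -7*π*cos(π*x)/2.
Writing u(x) = A·sin(kπx/L) with A = -7/2 and k = 4, use ∫_0^L sin²(kπx/L) dx = L/2 and ∫_0^L cos²(kπx/L) dx = L/2.
u² = 49/4·sin²(π·x) and (u')² = 49*π^2/4·cos²(π·x), and each of sin², cos² integrates to L/2 = 2 over (0, 4).
∫_0^4 u² dx = 49/2, so ||u||_L² = 7*sqrt(2)/2.
∫_0^4 (u')² dx = 49*π^2/2, so ||u'||_L² = 7*sqrt(2)*π/2.
Ratio ||u||_L² / ||u'||_L² = 1/π.
Sharp Poincaré constant on H^1_0(0, 4) is C_P = L/π = 4/π, achieved by sin(π/4·x).
This is the k = 4 harmonic; the ratio L/(kπ) is strictly less than C_P = L/π, consistent with the sharp inequality ||u||_L² ≤ C_P ||u'||_L².


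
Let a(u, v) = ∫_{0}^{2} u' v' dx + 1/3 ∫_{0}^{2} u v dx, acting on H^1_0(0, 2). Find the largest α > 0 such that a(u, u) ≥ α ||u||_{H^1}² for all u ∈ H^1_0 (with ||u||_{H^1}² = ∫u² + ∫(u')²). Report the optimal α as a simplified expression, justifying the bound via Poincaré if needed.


α = (4/3 + π^2)/(4 + π^2)

Coercivity of a(·,·) on H^1_0(0, 2) means a(u, u) ≥ α ||u||_{H^1}² for every u ∈ H^1_0.
The interval has length L = 2, and Poincaré/coercivity depend only on L. Here a(u, u) = ∫(u')² + (1/3)·∫u².
Here 0 < c = 1/3 < 1. The condition a(u,u) ≥ α||u||_{H^1}² reads (1−α)∫(u')² ≥ (α−c)∫u². Any admissible α is ≤ 1 (rapidly oscillating u have ∫u²/∫(u')² → 0), and α = 1 would force 0 ≥ (1−c)∫u², impossible since c < 1; so 1−α > 0. By the sharp Poincaré inequality on H^1_0 of an interval of length L, ∫(u')² ≥ (π/L)²∫u² with equality for the first sine mode sin(π(x−x₀)/L) (x₀ the left endpoint), so the inequality holds for all u iff (1−α)(π/L)² ≥ α − c, i.e. α ≤ ((π/L)² + c)/((π/L)² + 1) = (1 + c(L/π)²)/(1 + (L/π)²). With (π/L)² = π^2/4 and c = 1/3, the largest admissible constant is α = ((π/L)² + c)/((π/L)² + 1).
Simplifying, α = (4/3 + π^2)/(4 + π^2).


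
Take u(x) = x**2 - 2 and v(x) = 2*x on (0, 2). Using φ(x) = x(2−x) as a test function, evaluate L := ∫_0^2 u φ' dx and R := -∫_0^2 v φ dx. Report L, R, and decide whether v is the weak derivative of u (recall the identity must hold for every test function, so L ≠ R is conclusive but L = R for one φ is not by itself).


LHS = -8/3, RHS = -8/3. Yes, v = u' weakly.

u(x) = x**2 - 2, classical derivative u'(x) = 2*x.
φ(x) = x(2−x), so φ'(x) = 2 - 2*x.
Note φ(0) = φ(2) = 0, so the boundary term u·φ vanishes.
LHS = ∫_0^2 u(x) φ'(x) dx = ∫_0^2 (-2*x^3 + 2*x^2 + 4*x - 4) dx. Term by term:
  ∫_0^2 -2*x^3 dx = -8;  ∫_0^2 2*x^2 dx = 16/3;  ∫_0^2 4*x dx = 8;
  ∫_0^2 -4 dx = -8.
Sum: -8 + 16/3 + 8 − 8 = -8/3.
So LHS = -8/3.
∫_0^2 v(x) φ(x) dx = ∫_0^2 (-2*x^3 + 4*x^2) dx. Term by term:
  ∫_0^2 -2*x^3 dx = -8;  ∫_0^2 4*x^2 dx = 32/3.
Sum: -8 + 32/3 = 8/3.
So RHS = -∫_0^2 v(x) φ(x) dx = -8/3.
LHS = RHS, so the identity holds for this test φ.
Moreover u is smooth here and v(x) = u'(x) = 2*x pointwise, so the identity holds for every test function. Hence v is the weak derivative of u.


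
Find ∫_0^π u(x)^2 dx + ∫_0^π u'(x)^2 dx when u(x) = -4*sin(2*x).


||u||_{H^1(0,π)}^2 = 40*π

u'(x) = -8*cos(2*x).
Expand u² and (u')² and integrate term by term on (0, π), using: for integers n ≥ 1, ∫_0^π sin²(nx) dx = ∫_0^π cos²(nx) dx = π/2; for n ≠ n', ∫_0^π sin(nx)sin(n'x) dx = ∫_0^π cos(nx)cos(n'x) dx = 0; and by product-to-sum, ∫_0^π sin(nx)cos(n'x) dx = ½∫_0^π [sin((n+n')x) + sin((n−n')x)] dx, which is 0 when n+n' is even and 2n/(n²−n'²) when n+n' is odd (it need not vanish on (0, π)).
  u² squared terms: (-4)²·∫sin(2x)² dx = 16·π/2 = 8*π.
  So ∫_0^π u² dx = 8*π.
  (u')² squared terms: (-8)²·∫cos(2x)² dx = 64·π/2 = 32*π.
  So ∫_0^π (u')² dx = 32*π.
||u||_{H^1}^2 = (8*π) + (32*π) = 40*π.


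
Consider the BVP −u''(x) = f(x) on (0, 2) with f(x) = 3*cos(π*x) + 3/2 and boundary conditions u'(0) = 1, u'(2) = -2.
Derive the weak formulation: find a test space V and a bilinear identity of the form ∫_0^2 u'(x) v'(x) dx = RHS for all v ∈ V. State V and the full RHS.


V = H^1(0, 2) (v unrestricted at boundary; u is determined up to an additive constant); weak form: ∫_0^2 u'v' dx = ∫_0^2 (3*cos(π*x) + 3/2) v dx − 2·v(2) − v(0) for all v ∈ V.

Multiply both sides by a test function v and integrate from 0 to 2:
  ∫_0^2 −u''(x) v(x) dx = ∫_0^2 f(x) v(x) dx.
Integrate the LHS by parts once:
  ∫_0^2 −u'' v dx = −[u'(x) v(x)]_0^2 + ∫_0^2 u'(x) v'(x) dx.
Thus ∫_0^2 u'(x) v'(x) dx = ∫_0^2 f(x) v(x) dx + [u'(x) v(x)]_0^2.
Choose V so that boundary terms are either known or forced to vanish.
u has inhomogeneous Neumann u'(0) = 1, u'(2) = -2. [u' v]_0^2 = (-2)·v(2) − (1)·v(0) = − 2·v(2) − v(0). Take V = H^1(0, 2); boundary term becomes part of RHS.
Weak formulation: find u (satisfying any essential BC) such that ∫_0^2 u'(x) v'(x) dx = ∫_0^2 f v dx − 2·v(2) − v(0) for all v ∈ V (Neumann data are natural BCs: they enter the RHS as boundary terms).
Substituting f(x) = 3*cos(π*x) + 3/2, the right-hand side is ∫_0^2 (3*cos(π*x) + 3/2) v dx − 2·v(2) − v(0).
Compatibility check (pure Neumann): taking v ≡ 1 ∈ V gives 0 = ∫_0^2 f dx + (-2) − (1), i.e. ∫_0^2 f dx must equal u'(0) − u'(2) = 3. Indeed ∫_0^2 (3*cos(π*x) + 3/2) dx = 3, so the data are compatible. The solution is then unique only up to an additive constant (fix it e.g. by requiring ∫_0^2 u dx = 0).


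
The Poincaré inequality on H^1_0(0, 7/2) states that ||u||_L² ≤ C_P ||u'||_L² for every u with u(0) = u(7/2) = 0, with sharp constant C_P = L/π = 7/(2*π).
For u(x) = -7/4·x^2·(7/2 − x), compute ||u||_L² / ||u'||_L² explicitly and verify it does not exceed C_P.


||u||_L² / ||u'||_L² = sqrt(14)/4 < C_P = 7/(2*π).

u(x) = -7/4·x^2·(7/2 − x), so u'(x) = 7*x*(3*x - 7)/4.
u(x) = -7/4·x^2·(7/2 − x) vanishes at x = 0 and x = 7/2, so u ∈ H^1_0(0, 7/2). Differentiate via the product rule and integrate the resulting polynomials term by term.
  ∫_0^7/2 u² dx = ∫_0^7/2 (49*x^6/16 - 343*x^5/16 + 2401*x^4/64) dx. Term by term:
    ∫_0^7/2 49*x^6/16 dx = 5764801/2048;  ∫_0^7/2 -343*x^5/16 dx = -40353607/6144;  ∫_0^7/2 2401*x^4/64 dx = 40353607/10240.
  Sum: 5764801/2048 − 40353607/6144 + 40353607/10240 = 5764801/30720.
  ∫_0^7/2 (u')² dx = ∫_0^7/2 (441*x^4/16 - 1029*x^3/8 + 2401*x^2/16) dx. Term by term:
    ∫_0^7/2 441*x^4/16 dx = 7411887/2560;  ∫_0^7/2 -1029*x^3/8 dx = -2470629/512;  ∫_0^7/2 2401*x^2/16 dx = 823543/384.
  Sum: 7411887/2560 − 2470629/512 + 823543/384 = 823543/3840.
∫_0^7/2 u² dx = 5764801/30720, so ||u||_L² = 2401*sqrt(30)/960.
∫_0^7/2 (u')² dx = 823543/3840, so ||u'||_L² = 343*sqrt(105)/240.
Ratio ||u||_L² / ||u'||_L² = sqrt(14)/4.
Sharp Poincaré constant on H^1_0(0, 7/2) is C_P = L/π = 7/(2*π), achieved by sin(2*π/7·x).
A polynomial bump cannot attain the sharp Poincaré constant (only the first sine eigenfunction does), so the ratio is strictly less than C_P, consistent with ||u||_L² ≤ C_P ||u'||_L².


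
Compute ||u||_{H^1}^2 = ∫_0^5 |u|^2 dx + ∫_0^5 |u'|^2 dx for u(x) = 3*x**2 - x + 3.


||u||_{H^1}^2 = 40825/6

The H^1 norm (squared) on an interval (0, L) is
  ||u||_{H^1}^2 = ∫_0^L u(x)^2 dx + ∫_0^L u'(x)^2 dx.
Compute u'(x) = 6*x - 1.
Then u(x)^2 = 9*x**4 - 6*x**3 + 19*x**2 - 6*x + 9 and u'(x)^2 = 36*x**2 - 12*x + 1.
Integrate each monomial from 0 to 5 using ∫_0^5 c·x^n dx = c·5^(n+1)/(n+1):
  ∫_0^5 u(x)^2 dx = ∫_0^5 (9*x^4 - 6*x^3 + 19*x^2 - 6*x + 9) dx. Term by term:
    ∫_0^5 9*x^4 dx = 5625;  ∫_0^5 -6*x^3 dx = -1875/2;  ∫_0^5 19*x^2 dx = 2375/3;
    ∫_0^5 -6*x dx = -75;  ∫_0^5 9 dx = 45.
  Sum: 5625 − 1875/2 + 2375/3 − 75 + 45 = 32695/6.
  ∫_0^5 u'(x)^2 dx = ∫_0^5 (36*x^2 - 12*x + 1) dx. Term by term:
    ∫_0^5 36*x^2 dx = 1500;  ∫_0^5 -12*x dx = -150;  ∫_0^5 1 dx = 5.
  Sum: 1500 − 150 + 5 = 1355.
Adding: ||u||_{H^1}^2 = 32695/6 + 1355 = 40825/6.


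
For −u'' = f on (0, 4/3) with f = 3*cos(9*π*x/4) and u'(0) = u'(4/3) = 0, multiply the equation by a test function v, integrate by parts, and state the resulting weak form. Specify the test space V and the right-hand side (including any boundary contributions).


V = H^1(0, 4/3) (no boundary constraint on v; u is determined up to an additive constant); weak form: ∫_0^4/3 u'v' dx = ∫_0^4/3 (3*cos(9*π*x/4)) v dx for all v ∈ V.

Multiply both sides by a test function v and integrate from 0 to 4/3:
  ∫_0^4/3 −u''(x) v(x) dx = ∫_0^4/3 f(x) v(x) dx.
Integrate the LHS by parts once:
  ∫_0^4/3 −u'' v dx = −[u'(x) v(x)]_0^4/3 + ∫_0^4/3 u'(x) v'(x) dx.
Thus ∫_0^4/3 u'(x) v'(x) dx = ∫_0^4/3 f(x) v(x) dx + [u'(x) v(x)]_0^4/3.
Choose V so that boundary terms are either known or forced to vanish.
u has homogeneous Neumann: u'(0) = u'(4/3) = 0. So [u' v]_0^4/3 = 0·v(4/3) − 0·v(0) = 0 for any v; take V = H^1(0, 4/3).
Weak formulation: find u (satisfying any essential BC) such that ∫_0^4/3 u'(x) v'(x) dx = ∫_0^4/3 f v dx for all v ∈ V (homogeneous Neumann, so boundary terms vanish).
Substituting f(x) = 3*cos(9*π*x/4), the right-hand side is ∫_0^4/3 (3*cos(9*π*x/4)) v dx.
Compatibility check (pure Neumann): taking v ≡ 1 ∈ V gives 0 = ∫_0^4/3 f dx + (0) − (0), i.e. ∫_0^4/3 f dx must equal u'(0) − u'(4/3) = 0. Indeed ∫_0^4/3 (3*cos(9*π*x/4)) dx = 0, so the data are compatible. The solution is then unique only up to an additive constant (fix it e.g. by requiring ∫_0^4/3 u dx = 0).


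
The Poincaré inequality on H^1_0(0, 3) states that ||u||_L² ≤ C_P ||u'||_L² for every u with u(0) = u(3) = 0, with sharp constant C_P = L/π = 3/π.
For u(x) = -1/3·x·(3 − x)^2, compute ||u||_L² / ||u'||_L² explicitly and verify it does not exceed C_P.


||u||_L² / ||u'||_L² = 3*sqrt(14)/14 < C_P = 3/π.

u(x) = -1/3·x·(3 − x)^2, so u'(x) = (1 - x)*(x - 3).
u(x) = -1/3·x·(3 − x)^2 vanishes at x = 0 and x = 3, so u ∈ H^1_0(0, 3). Differentiate via the product rule and integrate the resulting polynomials term by term.
  ∫_0^3 u² dx = ∫_0^3 (x^6/9 - 4*x^5/3 + 6*x^4 - 12*x^3 + 9*x^2) dx. Term by term:
    ∫_0^3 x^6/9 dx = 243/7;  ∫_0^3 -4*x^5/3 dx = -162;  ∫_0^3 6*x^4 dx = 1458/5;
    ∫_0^3 -12*x^3 dx = -243;  ∫_0^3 9*x^2 dx = 81.
  Sum: 243/7 − 162 + 1458/5 − 243 + 81 = 81/35.
  ∫_0^3 (u')² dx = ∫_0^3 (x^4 - 8*x^3 + 22*x^2 - 24*x + 9) dx. Term by term:
    ∫_0^3 x^4 dx = 243/5;  ∫_0^3 -8*x^3 dx = -162;  ∫_0^3 22*x^2 dx = 198;
    ∫_0^3 -24*x dx = -108;  ∫_0^3 9 dx = 27.
  Sum: 243/5 − 162 + 198 − 108 + 27 = 18/5.
∫_0^3 u² dx = 81/35, so ||u||_L² = 9*sqrt(35)/35.
∫_0^3 (u')² dx = 18/5, so ||u'||_L² = 3*sqrt(10)/5.
Ratio ||u||_L² / ||u'||_L² = 3*sqrt(14)/14.
Sharp Poincaré constant on H^1_0(0, 3) is C_P = L/π = 3/π, achieved by sin(π/3·x).
A polynomial bump cannot attain the sharp Poincaré constant (only the first sine eigenfunction does), so the ratio is strictly less than C_P, consistent with ||u||_L² ≤ C_P ||u'||_L².


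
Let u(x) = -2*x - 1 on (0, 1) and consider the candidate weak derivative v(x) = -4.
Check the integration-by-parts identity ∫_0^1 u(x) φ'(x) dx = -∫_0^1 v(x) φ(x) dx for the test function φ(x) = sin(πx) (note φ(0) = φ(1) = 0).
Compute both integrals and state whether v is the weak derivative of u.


LHS = 4/π, RHS = 8/π. No, v is not the weak derivative of u.

u(x) = -2*x - 1, classical derivative u'(x) = -2.
φ(x) = sin(πx), so φ'(x) = π*cos(π*x).
Note φ(0) = φ(1) = 0, so the boundary term u·φ vanishes.
LHS = ∫_0^1 u(x) φ'(x) dx = ∫_0^1 (-2*π*x*cos(π*x) - π*cos(π*x)) dx. Term by term:
  ∫_0^1 -π*cos(π*x) dx = 0;  ∫_0^1 -2*π*x*cos(π*x) dx = 4/π.
Sum: 0 + 4/π = 4/π.
So LHS = 4/π.
∫_0^1 v(x) φ(x) dx = ∫_0^1 (-4*sin(π*x)) dx. Term by term:
  ∫_0^1 -4*sin(π*x) dx = -8/π.
So RHS = -∫_0^1 v(x) φ(x) dx = 8/π.
LHS − RHS = -4/π ≠ 0, so the identity fails.
(For a valid weak derivative the identity must hold for EVERY test function, in particular this one. The failure shows v is NOT the weak derivative of u.)
Correct weak derivative would be u'(x) = -2.


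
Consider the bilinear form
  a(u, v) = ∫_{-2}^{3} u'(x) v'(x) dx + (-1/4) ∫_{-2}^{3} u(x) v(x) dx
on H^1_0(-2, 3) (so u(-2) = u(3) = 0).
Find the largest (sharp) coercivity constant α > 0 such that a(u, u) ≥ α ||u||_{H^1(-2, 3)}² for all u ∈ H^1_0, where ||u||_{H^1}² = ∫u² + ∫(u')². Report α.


α = (-25/4 + π^2)/(π^2 + 25)

Coercivity of a(·,·) on H^1_0(-2, 3) means a(u, u) ≥ α ||u||_{H^1}² for every u ∈ H^1_0.
The interval has length L = 5, and Poincaré/coercivity depend only on L. Here a(u, u) = ∫(u')² + (-1/4)·∫u².
Here c = -1/4 < 0 with |c| < (π/L)² = π^2/25, so coercivity still holds. The condition a(u,u) ≥ α||u||_{H^1}² reads (1−α)∫(u')² ≥ (α−c)∫u². Any admissible α is ≤ 1 (rapidly oscillating u have ∫u²/∫(u')² → 0), and α = 1 would force 0 ≥ (1−c)∫u², impossible since c < 1; so 1−α > 0. By the sharp Poincaré inequality on H^1_0 of an interval of length L, ∫(u')² ≥ (π/L)²∫u² with equality for the first sine mode sin(π(x−x₀)/L) (x₀ the left endpoint), so the inequality holds for all u iff (1−α)(π/L)² ≥ α − c, i.e. α ≤ ((π/L)² + c)/((π/L)² + 1) = (1 + c(L/π)²)/(1 + (L/π)²). (Direct route, valid since c ≤ 0: Poincaré gives c∫u² ≥ c(L/π)²∫(u')², so a(u,u) ≥ (1 + c(L/π)²)∫(u')², while ||u||_{H^1}² ≤ (1 + (L/π)²)∫(u')²; dividing yields the same α.) With (π/L)² = π^2/25 and c = -1/4, the largest admissible constant is α = ((π/L)² + c)/((π/L)² + 1).
Simplifying, α = (-25/4 + π^2)/(π^2 + 25).


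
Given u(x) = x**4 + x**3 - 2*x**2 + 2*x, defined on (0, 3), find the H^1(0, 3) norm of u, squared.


||u||_{H^1}^2 = 279435/28

The H^1 norm (squared) on an interval (0, L) is
  ||u||_{H^1}^2 = ∫_0^L u(x)^2 dx + ∫_0^L u'(x)^2 dx.
Compute u'(x) = 4*x**3 + 3*x**2 - 4*x + 2.
Then u(x)^2 = x**8 + 2*x**7 - 3*x**6 + 8*x**4 - 8*x**3 + 4*x**2 and u'(x)^2 = 16*x**6 + 24*x**5 - 23*x**4 - 8*x**3 + 28*x**2 - 16*x + 4.
Integrate each monomial from 0 to 3 using ∫_0^3 c·x^n dx = c·3^(n+1)/(n+1):
  ∫_0^3 u(x)^2 dx = ∫_0^3 (x^8 + 2*x^7 - 3*x^6 + 8*x^4 - 8*x^3 + 4*x^2) dx. Term by term:
    ∫_0^3 x^8 dx = 2187;  ∫_0^3 2*x^7 dx = 6561/4;  ∫_0^3 -3*x^6 dx = -6561/7;
    ∫_0^3 8*x^4 dx = 1944/5;  ∫_0^3 -8*x^3 dx = -162;  ∫_0^3 4*x^2 dx = 36.
  Sum: 2187 + 6561/4 − 6561/7 + 1944/5 − 162 + 36 = 441387/140.
  ∫_0^3 u'(x)^2 dx = ∫_0^3 (16*x^6 + 24*x^5 - 23*x^4 - 8*x^3 + 28*x^2 - 16*x + 4) dx. Term by term:
    ∫_0^3 16*x^6 dx = 34992/7;  ∫_0^3 24*x^5 dx = 2916;  ∫_0^3 -23*x^4 dx = -5589/5;
    ∫_0^3 -8*x^3 dx = -162;  ∫_0^3 28*x^2 dx = 252;  ∫_0^3 -16*x dx = -72;
    ∫_0^3 4 dx = 12.
  Sum: 34992/7 + 2916 − 5589/5 − 162 + 252 − 72 + 12 = 238947/35.
Adding: ||u||_{H^1}^2 = 441387/140 + 238947/35 = 279435/28.


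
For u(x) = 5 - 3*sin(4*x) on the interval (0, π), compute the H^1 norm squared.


||u||_{H^1(0,π)}^2 = 203*π/2

u'(x) = -12*cos(4*x).
Expand u² and (u')² and integrate term by term on (0, π), using: for integers n ≥ 1, ∫_0^π sin²(nx) dx = ∫_0^π cos²(nx) dx = π/2; for n ≠ n', ∫_0^π sin(nx)sin(n'x) dx = ∫_0^π cos(nx)cos(n'x) dx = 0; and by product-to-sum, ∫_0^π sin(nx)cos(n'x) dx = ½∫_0^π [sin((n+n')x) + sin((n−n')x)] dx, which is 0 when n+n' is even and 2n/(n²−n'²) when n+n' is odd (it need not vanish on (0, π)). For the constant mode: ∫_0^π 1 dx = π, ∫_0^π cos(nx) dx = 0, ∫_0^π sin(nx) dx = (1−(−1)^n)/n.
  u² squared terms: (5)²·∫1 dx = 25·π = 25*π;  (-3)²·∫sin(4x)² dx = 9·π/2 = 9*π/2.
  u² cross terms: 2·(5)·(-3)·∫1·sin(4x) dx = -30·(0) = 0.
  So ∫_0^π u² dx = 25*π + 9*π/2 + 0 = 59*π/2.
  (u')² squared terms: (-12)²·∫cos(4x)² dx = 144·π/2 = 72*π.
  So ∫_0^π (u')² dx = 72*π.
||u||_{H^1}^2 = (59*π/2) + (72*π) = 203*π/2.


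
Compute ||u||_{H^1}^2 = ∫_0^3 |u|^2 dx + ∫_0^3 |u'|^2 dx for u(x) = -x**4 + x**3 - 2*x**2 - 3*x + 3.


||u||_{H^1}^2 = 128781/20

The H^1 norm (squared) on an interval (0, L) is
  ||u||_{H^1}^2 = ∫_0^L u(x)^2 dx + ∫_0^L u'(x)^2 dx.
Compute u'(x) = -4*x**3 + 3*x**2 - 4*x - 3.
Then u(x)^2 = x**8 - 2*x**7 + 5*x**6 + 2*x**5 - 8*x**4 + 18*x**3 - 3*x**2 - 18*x + 9 and u'(x)^2 = 16*x**6 - 24*x**5 + 41*x**4 - 2*x**2 + 24*x + 9.
Integrate each monomial from 0 to 3 using ∫_0^3 c·x^n dx = c·3^(n+1)/(n+1):
  ∫_0^3 u(x)^2 dx = ∫_0^3 (x^8 - 2*x^7 + 5*x^6 + 2*x^5 - 8*x^4 + 18*x^3 - 3*x^2 - 18*x + 9) dx. Term by term:
    ∫_0^3 x^8 dx = 2187;  ∫_0^3 -2*x^7 dx = -6561/4;  ∫_0^3 5*x^6 dx = 10935/7;
    ∫_0^3 2*x^5 dx = 243;  ∫_0^3 -8*x^4 dx = -1944/5;  ∫_0^3 18*x^3 dx = 729/2;
    ∫_0^3 -3*x^2 dx = -27;  ∫_0^3 -18*x dx = -81;  ∫_0^3 9 dx = 27.
  Sum: 2187 − 6561/4 + 10935/7 + 243 − 1944/5 + 729/2 − 27 − 81 + 27 = 314523/140.
  ∫_0^3 u'(x)^2 dx = ∫_0^3 (16*x^6 - 24*x^5 + 41*x^4 - 2*x^2 + 24*x + 9) dx. Term by term:
    ∫_0^3 16*x^6 dx = 34992/7;  ∫_0^3 -24*x^5 dx = -2916;  ∫_0^3 41*x^4 dx = 9963/5;
    ∫_0^3 -2*x^2 dx = -18;  ∫_0^3 24*x dx = 108;  ∫_0^3 9 dx = 27.
  Sum: 34992/7 − 2916 + 9963/5 − 18 + 108 + 27 = 146736/35.
Adding: ||u||_{H^1}^2 = 314523/140 + 146736/35 = 128781/20.


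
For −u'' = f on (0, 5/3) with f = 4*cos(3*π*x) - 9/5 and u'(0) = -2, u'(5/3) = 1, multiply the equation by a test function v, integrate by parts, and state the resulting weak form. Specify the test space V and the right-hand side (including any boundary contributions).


V = H^1(0, 5/3) (v unrestricted at boundary; u is determined up to an additive constant); weak form: ∫_0^5/3 u'v' dx = ∫_0^5/3 (4*cos(3*π*x) - 9/5) v dx + v(5/3) + 2·v(0) for all v ∈ V.

Multiply both sides by a test function v and integrate from 0 to 5/3:
  ∫_0^5/3 −u''(x) v(x) dx = ∫_0^5/3 f(x) v(x) dx.
Integrate the LHS by parts once:
  ∫_0^5/3 −u'' v dx = −[u'(x) v(x)]_0^5/3 + ∫_0^5/3 u'(x) v'(x) dx.
Thus ∫_0^5/3 u'(x) v'(x) dx = ∫_0^5/3 f(x) v(x) dx + [u'(x) v(x)]_0^5/3.
Choose V so that boundary terms are either known or forced to vanish.
u has inhomogeneous Neumann u'(0) = -2, u'(5/3) = 1. [u' v]_0^5/3 = (1)·v(5/3) − (-2)·v(0) = v(5/3) + 2·v(0). Take V = H^1(0, 5/3); boundary term becomes part of RHS.
Weak formulation: find u (satisfying any essential BC) such that ∫_0^5/3 u'(x) v'(x) dx = ∫_0^5/3 f v dx + v(5/3) + 2·v(0) for all v ∈ V (Neumann data are natural BCs: they enter the RHS as boundary terms).
Substituting f(x) = 4*cos(3*π*x) - 9/5, the right-hand side is ∫_0^5/3 (4*cos(3*π*x) - 9/5) v dx + v(5/3) + 2·v(0).
Compatibility check (pure Neumann): taking v ≡ 1 ∈ V gives 0 = ∫_0^5/3 f dx + (1) − (-2), i.e. ∫_0^5/3 f dx must equal u'(0) − u'(5/3) = -3. Indeed ∫_0^5/3 (4*cos(3*π*x) - 9/5) dx = -3, so the data are compatible. The solution is then unique only up to an additive constant (fix it e.g. by requiring ∫_0^5/3 u dx = 0).


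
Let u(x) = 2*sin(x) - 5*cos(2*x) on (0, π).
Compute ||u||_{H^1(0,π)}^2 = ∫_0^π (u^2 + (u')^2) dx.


||u||_{H^1(0,π)}^2 = 200/3 + 133*π/2

u'(x) = 10*sin(2*x) + 2*cos(x).
Expand u² and (u')² and integrate term by term on (0, π), using: for integers n ≥ 1, ∫_0^π sin²(nx) dx = ∫_0^π cos²(nx) dx = π/2; for n ≠ n', ∫_0^π sin(nx)sin(n'x) dx = ∫_0^π cos(nx)cos(n'x) dx = 0; and by product-to-sum, ∫_0^π sin(nx)cos(n'x) dx = ½∫_0^π [sin((n+n')x) + sin((n−n')x)] dx, which is 0 when n+n' is even and 2n/(n²−n'²) when n+n' is odd (it need not vanish on (0, π)).
  u² squared terms: (-5)²·∫cos(2x)² dx = 25·π/2 = 25*π/2;  (2)²·∫sin(x)² dx = 4·π/2 = 2*π.
  u² cross terms: 2·(-5)·(2)·∫cos(2x)·sin(x) dx = -20·(-2/3) = 40/3.
  So ∫_0^π u² dx = 25*π/2 + 2*π + 40/3 = 40/3 + 29*π/2.
  (u')² squared terms: (2)²·∫cos(x)² dx = 4·π/2 = 2*π;  (10)²·∫sin(2x)² dx = 100·π/2 = 50*π.
  (u')² cross terms: 2·(2)·(10)·∫cos(x)·sin(2x) dx = 40·(4/3) = 160/3.
  So ∫_0^π (u')² dx = 2*π + 50*π + 160/3 = 160/3 + 52*π.
||u||_{H^1}^2 = (40/3 + 29*π/2) + (160/3 + 52*π) = 200/3 + 133*π/2.


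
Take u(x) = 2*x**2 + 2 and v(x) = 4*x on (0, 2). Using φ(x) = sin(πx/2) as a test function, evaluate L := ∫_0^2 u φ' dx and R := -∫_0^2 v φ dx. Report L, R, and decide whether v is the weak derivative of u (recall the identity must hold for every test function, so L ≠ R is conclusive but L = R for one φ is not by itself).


LHS = -16/π, RHS = -16/π. Yes, v = u' weakly.

u(x) = 2*x**2 + 2, classical derivative u'(x) = 4*x.
φ(x) = sin(πx/2), so φ'(x) = π*cos(π*x/2)/2.
Note φ(0) = φ(2) = 0, so the boundary term u·φ vanishes.
LHS = ∫_0^2 u(x) φ'(x) dx = ∫_0^2 (π*x^2*cos(π*x/2) + π*cos(π*x/2)) dx. Term by term:
  ∫_0^2 π*cos(π*x/2) dx = 0;  ∫_0^2 π*x^2*cos(π*x/2) dx = -16/π.
Sum: 0 − 16/π = -16/π.
So LHS = -16/π.
∫_0^2 v(x) φ(x) dx = ∫_0^2 (4*x*sin(π*x/2)) dx. Term by term:
  ∫_0^2 4*x*sin(π*x/2) dx = 16/π.
So RHS = -∫_0^2 v(x) φ(x) dx = -16/π.
LHS = RHS, so the identity holds for this test φ.
Moreover u is smooth here and v(x) = u'(x) = 4*x pointwise, so the identity holds for every test function. Hence v is the weak derivative of u.


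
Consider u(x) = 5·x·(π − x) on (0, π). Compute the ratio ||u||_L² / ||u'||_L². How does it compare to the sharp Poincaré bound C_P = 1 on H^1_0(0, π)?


||u||_L² / ||u'||_L² = sqrt(10)*π/10 < C_P = 1.

u(x) = 5·x·(π − x), so u'(x) = -10*x + 5*π.
u(x) = 5·x·(π − x) vanishes at x = 0 and x = π, so u ∈ H^1_0(0, π). Differentiate via the product rule and integrate the resulting polynomials term by term.
  ∫_0^π u² dx = ∫_0^π (25*x^4 - 50*π*x^3 + 25*π^2*x^2) dx. Term by term:
    ∫_0^π 25*x^4 dx = 5*π^5;  ∫_0^π -50*π*x^3 dx = -25*π^5/2;  ∫_0^π 25*π^2*x^2 dx = 25*π^5/3.
  Sum: 5*π^5 − 25*π^5/2 + 25*π^5/3 = 5*π^5/6.
  ∫_0^π (u')² dx = ∫_0^π (100*x^2 - 100*π*x + 25*π^2) dx. Term by term:
    ∫_0^π 100*x^2 dx = 100*π^3/3;  ∫_0^π -100*π*x dx = -50*π^3;  ∫_0^π 25*π^2 dx = 25*π^3.
  Sum: 100*π^3/3 − 50*π^3 + 25*π^3 = 25*π^3/3.
∫_0^π u² dx = 5*π^5/6, so ||u||_L² = sqrt(30)*π^(5/2)/6.
∫_0^π (u')² dx = 25*π^3/3, so ||u'||_L² = 5*sqrt(3)*π^(3/2)/3.
Ratio ||u||_L² / ||u'||_L² = sqrt(10)*π/10.
Sharp Poincaré constant on H^1_0(0, π) is C_P = L/π = 1, achieved by sin(x).
A polynomial bump cannot attain the sharp Poincaré constant (only the first sine eigenfunction does), so the ratio is strictly less than C_P, consistent with ||u||_L² ≤ C_P ||u'||_L².


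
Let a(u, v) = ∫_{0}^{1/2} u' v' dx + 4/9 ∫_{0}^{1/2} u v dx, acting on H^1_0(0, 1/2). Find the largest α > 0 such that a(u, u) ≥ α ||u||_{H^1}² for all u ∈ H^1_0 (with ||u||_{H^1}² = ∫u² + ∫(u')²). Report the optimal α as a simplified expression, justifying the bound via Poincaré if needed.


α = 4*(1 + 9*π^2)/(9*(1 + 4*π^2))

Coercivity of a(·,·) on H^1_0(0, 1/2) means a(u, u) ≥ α ||u||_{H^1}² for every u ∈ H^1_0.
The interval has length L = 1/2, and Poincaré/coercivity depend only on L. Here a(u, u) = ∫(u')² + (4/9)·∫u².
Here 0 < c = 4/9 < 1. The condition a(u,u) ≥ α||u||_{H^1}² reads (1−α)∫(u')² ≥ (α−c)∫u². Any admissible α is ≤ 1 (rapidly oscillating u have ∫u²/∫(u')² → 0), and α = 1 would force 0 ≥ (1−c)∫u², impossible since c < 1; so 1−α > 0. By the sharp Poincaré inequality on H^1_0 of an interval of length L, ∫(u')² ≥ (π/L)²∫u² with equality for the first sine mode sin(π(x−x₀)/L) (x₀ the left endpoint), so the inequality holds for all u iff (1−α)(π/L)² ≥ α − c, i.e. α ≤ ((π/L)² + c)/((π/L)² + 1) = (1 + c(L/π)²)/(1 + (L/π)²). With (π/L)² = 4*π^2 and c = 4/9, the largest admissible constant is α = ((π/L)² + c)/((π/L)² + 1).
Simplifying, α = 4*(1 + 9*π^2)/(9*(1 + 4*π^2)).


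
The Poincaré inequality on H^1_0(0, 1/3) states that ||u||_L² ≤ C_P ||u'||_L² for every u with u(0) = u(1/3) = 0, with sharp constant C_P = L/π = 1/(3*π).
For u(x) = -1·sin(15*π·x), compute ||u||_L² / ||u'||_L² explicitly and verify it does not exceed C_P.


||u||_L² / ||u'||_L² = 1/(15*π) < C_P = 1/(3*π).

u(x) = -1·sin(15*π·x), so u'(x) = -15*π*cos(15*π*x).
Writing u(x) = A·sin(kπx/L) with A = -1 and k = 5, use ∫_0^L sin²(kπx/L) dx = L/2 and ∫_0^L cos²(kπx/L) dx = L/2.
u² = 1·sin²(15*π·x) and (u')² = 225*π^2·cos²(15*π·x), and each of sin², cos² integrates to L/2 = 1/6 over (0, 1/3).
∫_0^1/3 u² dx = 1/6, so ||u||_L² = sqrt(6)/6.
∫_0^1/3 (u')² dx = 75*π^2/2, so ||u'||_L² = 5*sqrt(6)*π/2.
Ratio ||u||_L² / ||u'||_L² = 1/(15*π).
Sharp Poincaré constant on H^1_0(0, 1/3) is C_P = L/π = 1/(3*π), achieved by sin(3*π·x).
This is the k = 5 harmonic; the ratio L/(kπ) is strictly less than C_P = L/π, consistent with the sharp inequality ||u||_L² ≤ C_P ||u'||_L².


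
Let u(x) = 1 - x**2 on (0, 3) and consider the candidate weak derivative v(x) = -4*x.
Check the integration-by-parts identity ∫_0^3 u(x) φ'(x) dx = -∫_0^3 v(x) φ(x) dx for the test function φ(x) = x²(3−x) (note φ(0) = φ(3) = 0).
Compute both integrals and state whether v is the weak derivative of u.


LHS = 243/10, RHS = 243/5. No, v is not the weak derivative of u.

u(x) = 1 - x**2, classical derivative u'(x) = -2*x.
φ(x) = x²(3−x), so φ'(x) = 3*x*(2 - x).
Note φ(0) = φ(3) = 0, so the boundary term u·φ vanishes.
LHS = ∫_0^3 u(x) φ'(x) dx = ∫_0^3 (3*x^4 - 6*x^3 - 3*x^2 + 6*x) dx. Term by term:
  ∫_0^3 3*x^4 dx = 729/5;  ∫_0^3 -6*x^3 dx = -243/2;  ∫_0^3 -3*x^2 dx = -27;
  ∫_0^3 6*x dx = 27.
Sum: 729/5 − 243/2 − 27 + 27 = 243/10.
So LHS = 243/10.
∫_0^3 v(x) φ(x) dx = ∫_0^3 (4*x^4 - 12*x^3) dx. Term by term:
  ∫_0^3 4*x^4 dx = 972/5;  ∫_0^3 -12*x^3 dx = -243.
Sum: 972/5 − 243 = -243/5.
So RHS = -∫_0^3 v(x) φ(x) dx = 243/5.
LHS − RHS = -243/10 ≠ 0, so the identity fails.
(For a valid weak derivative the identity must hold for EVERY test function, in particular this one. The failure shows v is NOT the weak derivative of u.)
Correct weak derivative would be u'(x) = -2*x.


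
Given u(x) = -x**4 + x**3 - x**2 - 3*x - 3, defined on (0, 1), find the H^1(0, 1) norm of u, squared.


||u||_{H^1}^2 = 51377/1260

The H^1 norm (squared) on an interval (0, L) is
  ||u||_{H^1}^2 = ∫_0^L u(x)^2 dx + ∫_0^L u'(x)^2 dx.
Compute u'(x) = -4*x**3 + 3*x**2 - 2*x - 3.
Then u(x)^2 = x**8 - 2*x**7 + 3*x**6 + 4*x**5 + x**4 + 15*x**2 + 18*x + 9 and u'(x)^2 = 16*x**6 - 24*x**5 + 25*x**4 + 12*x**3 - 14*x**2 + 12*x + 9.
Integrate each monomial from 0 to 1 using ∫_0^1 c·x^n dx = c·1^(n+1)/(n+1):
  ∫_0^1 u(x)^2 dx = ∫_0^1 (x^8 - 2*x^7 + 3*x^6 + 4*x^5 + x^4 + 15*x^2 + 18*x + 9) dx. Term by term:
    ∫_0^1 x^8 dx = 1/9;  ∫_0^1 -2*x^7 dx = -1/4;  ∫_0^1 3*x^6 dx = 3/7;
    ∫_0^1 4*x^5 dx = 2/3;  ∫_0^1 x^4 dx = 1/5;  ∫_0^1 15*x^2 dx = 5;
    ∫_0^1 18*x dx = 9;  ∫_0^1 9 dx = 9.
  Sum: 1/9 − 1/4 + 3/7 + 2/3 + 1/5 + 5 + 9 + 9 = 30437/1260.
  ∫_0^1 u'(x)^2 dx = ∫_0^1 (16*x^6 - 24*x^5 + 25*x^4 + 12*x^3 - 14*x^2 + 12*x + 9) dx. Term by term:
    ∫_0^1 16*x^6 dx = 16/7;  ∫_0^1 -24*x^5 dx = -4;  ∫_0^1 25*x^4 dx = 5;
    ∫_0^1 12*x^3 dx = 3;  ∫_0^1 -14*x^2 dx = -14/3;  ∫_0^1 12*x dx = 6;
    ∫_0^1 9 dx = 9.
  Sum: 16/7 − 4 + 5 + 3 − 14/3 + 6 + 9 = 349/21.
Adding: ||u||_{H^1}^2 = 30437/1260 + 349/21 = 51377/1260.


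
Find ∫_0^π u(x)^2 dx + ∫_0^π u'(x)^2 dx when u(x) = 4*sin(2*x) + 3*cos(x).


||u||_{H^1(0,π)}^2 = 64 + 49*π

u'(x) = -3*sin(x) + 8*cos(2*x).
Expand u² and (u')² and integrate term by term on (0, π), using: for integers n ≥ 1, ∫_0^π sin²(nx) dx = ∫_0^π cos²(nx) dx = π/2; for n ≠ n', ∫_0^π sin(nx)sin(n'x) dx = ∫_0^π cos(nx)cos(n'x) dx = 0; and by product-to-sum, ∫_0^π sin(nx)cos(n'x) dx = ½∫_0^π [sin((n+n')x) + sin((n−n')x)] dx, which is 0 when n+n' is even and 2n/(n²−n'²) when n+n' is odd (it need not vanish on (0, π)).
  u² squared terms: (3)²·∫cos(x)² dx = 9·π/2 = 9*π/2;  (4)²·∫sin(2x)² dx = 16·π/2 = 8*π.
  u² cross terms: 2·(3)·(4)·∫cos(x)·sin(2x) dx = 24·(4/3) = 32.
  So ∫_0^π u² dx = 9*π/2 + 8*π + 32 = 32 + 25*π/2.
  (u')² squared terms: (-3)²·∫sin(x)² dx = 9·π/2 = 9*π/2;  (8)²·∫cos(2x)² dx = 64·π/2 = 32*π.
  (u')² cross terms: 2·(-3)·(8)·∫sin(x)·cos(2x) dx = -48·(-2/3) = 32.
  So ∫_0^π (u')² dx = 9*π/2 + 32*π + 32 = 32 + 73*π/2.
||u||_{H^1}^2 = (32 + 25*π/2) + (32 + 73*π/2) = 64 + 49*π.


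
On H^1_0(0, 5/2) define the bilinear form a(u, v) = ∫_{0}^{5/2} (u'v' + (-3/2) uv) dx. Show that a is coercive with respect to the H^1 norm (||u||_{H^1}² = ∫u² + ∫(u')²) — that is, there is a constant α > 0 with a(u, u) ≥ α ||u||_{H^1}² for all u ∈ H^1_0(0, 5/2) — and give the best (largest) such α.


α = (-75 + 8*π^2)/(2*(25 + 4*π^2))

Coercivity of a(·,·) on H^1_0(0, 5/2) means a(u, u) ≥ α ||u||_{H^1}² for every u ∈ H^1_0.
The interval has length L = 5/2, and Poincaré/coercivity depend only on L. Here a(u, u) = ∫(u')² + (-3/2)·∫u².
Here c = -3/2 < 0 with |c| < (π/L)² = 4*π^2/25, so coercivity still holds. The condition a(u,u) ≥ α||u||_{H^1}² reads (1−α)∫(u')² ≥ (α−c)∫u². Any admissible α is ≤ 1 (rapidly oscillating u have ∫u²/∫(u')² → 0), and α = 1 would force 0 ≥ (1−c)∫u², impossible since c < 1; so 1−α > 0. By the sharp Poincaré inequality on H^1_0 of an interval of length L, ∫(u')² ≥ (π/L)²∫u² with equality for the first sine mode sin(π(x−x₀)/L) (x₀ the left endpoint), so the inequality holds for all u iff (1−α)(π/L)² ≥ α − c, i.e. α ≤ ((π/L)² + c)/((π/L)² + 1) = (1 + c(L/π)²)/(1 + (L/π)²). (Direct route, valid since c ≤ 0: Poincaré gives c∫u² ≥ c(L/π)²∫(u')², so a(u,u) ≥ (1 + c(L/π)²)∫(u')², while ||u||_{H^1}² ≤ (1 + (L/π)²)∫(u')²; dividing yields the same α.) With (π/L)² = 4*π^2/25 and c = -3/2, the largest admissible constant is α = ((π/L)² + c)/((π/L)² + 1).
Simplifying, α = (-75 + 8*π^2)/(2*(25 + 4*π^2)).


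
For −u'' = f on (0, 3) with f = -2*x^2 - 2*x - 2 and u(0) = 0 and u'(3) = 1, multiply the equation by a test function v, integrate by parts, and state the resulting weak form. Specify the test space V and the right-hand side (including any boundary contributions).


V = {v ∈ H^1(0, 3) : v(0) = 0} (test functions vanish at x = 0 where u is specified); weak form: ∫_0^3 u'v' dx = ∫_0^3 (-2*x^2 - 2*x - 2) v dx + v(3) for all v ∈ V.

Multiply both sides by a test function v and integrate from 0 to 3:
  ∫_0^3 −u''(x) v(x) dx = ∫_0^3 f(x) v(x) dx.
Integrate the LHS by parts once:
  ∫_0^3 −u'' v dx = −[u'(x) v(x)]_0^3 + ∫_0^3 u'(x) v'(x) dx.
Thus ∫_0^3 u'(x) v'(x) dx = ∫_0^3 f(x) v(x) dx + [u'(x) v(x)]_0^3.
Choose V so that boundary terms are either known or forced to vanish.
Mixed BC: u(0) = 0 (Dirichlet) and u'(3) = 1 (Neumann). Define V = {v ∈ H^1(0, 3) : v(0) = 0}. Then [u' v]_0^3 = u'(3)·v(3) − u'(0)·0 = v(3).
Weak formulation: find u (satisfying any essential BC) such that ∫_0^3 u'(x) v'(x) dx = ∫_0^3 f v dx + v(3) for all v ∈ V (Dirichlet at 0 absorbed into V; Neumann datum at x = 3 contributes the boundary term).
Substituting f(x) = -2*x^2 - 2*x - 2, the right-hand side is ∫_0^3 (-2*x^2 - 2*x - 2) v dx + v(3).


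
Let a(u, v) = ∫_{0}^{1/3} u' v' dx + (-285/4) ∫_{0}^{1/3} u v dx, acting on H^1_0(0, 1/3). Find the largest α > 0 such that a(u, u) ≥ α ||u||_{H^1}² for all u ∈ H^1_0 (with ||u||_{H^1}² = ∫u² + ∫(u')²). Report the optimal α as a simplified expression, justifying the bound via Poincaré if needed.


α = 3*(-95 + 12*π^2)/(4*(1 + 9*π^2))

Coercivity of a(·,·) on H^1_0(0, 1/3) means a(u, u) ≥ α ||u||_{H^1}² for every u ∈ H^1_0.
The interval has length L = 1/3, and Poincaré/coercivity depend only on L. Here a(u, u) = ∫(u')² + (-285/4)·∫u².
Here c = -285/4 < 0 with |c| < (π/L)² = 9*π^2, so coercivity still holds. The condition a(u,u) ≥ α||u||_{H^1}² reads (1−α)∫(u')² ≥ (α−c)∫u². Any admissible α is ≤ 1 (rapidly oscillating u have ∫u²/∫(u')² → 0), and α = 1 would force 0 ≥ (1−c)∫u², impossible since c < 1; so 1−α > 0. By the sharp Poincaré inequality on H^1_0 of an interval of length L, ∫(u')² ≥ (π/L)²∫u² with equality for the first sine mode sin(π(x−x₀)/L) (x₀ the left endpoint), so the inequality holds for all u iff (1−α)(π/L)² ≥ α − c, i.e. α ≤ ((π/L)² + c)/((π/L)² + 1) = (1 + c(L/π)²)/(1 + (L/π)²). (Direct route, valid since c ≤ 0: Poincaré gives c∫u² ≥ c(L/π)²∫(u')², so a(u,u) ≥ (1 + c(L/π)²)∫(u')², while ||u||_{H^1}² ≤ (1 + (L/π)²)∫(u')²; dividing yields the same α.) With (π/L)² = 9*π^2 and c = -285/4, the largest admissible constant is α = ((π/L)² + c)/((π/L)² + 1).
Simplifying, α = 3*(-95 + 12*π^2)/(4*(1 + 9*π^2)).


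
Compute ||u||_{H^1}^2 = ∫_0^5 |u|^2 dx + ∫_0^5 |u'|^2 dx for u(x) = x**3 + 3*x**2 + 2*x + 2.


||u||_{H^1}^2 = 1087115/21

The H^1 norm (squared) on an interval (0, L) is
  ||u||_{H^1}^2 = ∫_0^L u(x)^2 dx + ∫_0^L u'(x)^2 dx.
Compute u'(x) = 3*x**2 + 6*x + 2.
Then u(x)^2 = x**6 + 6*x**5 + 13*x**4 + 16*x**3 + 16*x**2 + 8*x + 4 and u'(x)^2 = 9*x**4 + 36*x**3 + 48*x**2 + 24*x + 4.
Integrate each monomial from 0 to 5 using ∫_0^5 c·x^n dx = c·5^(n+1)/(n+1):
  ∫_0^5 u(x)^2 dx = ∫_0^5 (x^6 + 6*x^5 + 13*x^4 + 16*x^3 + 16*x^2 + 8*x + 4) dx. Term by term:
    ∫_0^5 x^6 dx = 78125/7;  ∫_0^5 6*x^5 dx = 15625;  ∫_0^5 13*x^4 dx = 8125;
    ∫_0^5 16*x^3 dx = 2500;  ∫_0^5 16*x^2 dx = 2000/3;  ∫_0^5 8*x dx = 100;
    ∫_0^5 4 dx = 20.
  Sum: 78125/7 + 15625 + 8125 + 2500 + 2000/3 + 100 + 20 = 802145/21.
  ∫_0^5 u'(x)^2 dx = ∫_0^5 (9*x^4 + 36*x^3 + 48*x^2 + 24*x + 4) dx. Term by term:
    ∫_0^5 9*x^4 dx = 5625;  ∫_0^5 36*x^3 dx = 5625;  ∫_0^5 48*x^2 dx = 2000;
    ∫_0^5 24*x dx = 300;  ∫_0^5 4 dx = 20.
  Sum: 5625 + 5625 + 2000 + 300 + 20 = 13570.
Adding: ||u||_{H^1}^2 = 802145/21 + 13570 = 1087115/21.


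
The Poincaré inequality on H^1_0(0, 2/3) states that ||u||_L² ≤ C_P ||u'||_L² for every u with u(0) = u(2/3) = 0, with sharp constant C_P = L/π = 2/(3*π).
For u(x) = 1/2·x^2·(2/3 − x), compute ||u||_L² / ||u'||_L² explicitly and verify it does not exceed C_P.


||u||_L² / ||u'||_L² = sqrt(14)/21 < C_P = 2/(3*π).

u(x) = 1/2·x^2·(2/3 − x), so u'(x) = x*(4 - 9*x)/6.
u(x) = 1/2·x^2·(2/3 − x) vanishes at x = 0 and x = 2/3, so u ∈ H^1_0(0, 2/3). Differentiate via the product rule and integrate the resulting polynomials term by term.
  ∫_0^2/3 u² dx = ∫_0^2/3 (x^6/4 - x^5/3 + x^4/9) dx. Term by term:
    ∫_0^2/3 x^6/4 dx = 32/15309;  ∫_0^2/3 -x^5/3 dx = -32/6561;  ∫_0^2/3 x^4/9 dx = 32/10935.
  Sum: 32/15309 − 32/6561 + 32/10935 = 32/229635.
  ∫_0^2/3 (u')² dx = ∫_0^2/3 (9*x^4/4 - 2*x^3 + 4*x^2/9) dx. Term by term:
    ∫_0^2/3 9*x^4/4 dx = 8/135;  ∫_0^2/3 -2*x^3 dx = -8/81;  ∫_0^2/3 4*x^2/9 dx = 32/729.
  Sum: 8/135 − 8/81 + 32/729 = 16/3645.
∫_0^2/3 u² dx = 32/229635, so ||u||_L² = 4*sqrt(70)/2835.
∫_0^2/3 (u')² dx = 16/3645, so ||u'||_L² = 4*sqrt(5)/135.
Ratio ||u||_L² / ||u'||_L² = sqrt(14)/21.
Sharp Poincaré constant on H^1_0(0, 2/3) is C_P = L/π = 2/(3*π), achieved by sin(3*π/2·x).
A polynomial bump cannot attain the sharp Poincaré constant (only the first sine eigenfunction does), so the ratio is strictly less than C_P, consistent with ||u||_L² ≤ C_P ||u'||_L².


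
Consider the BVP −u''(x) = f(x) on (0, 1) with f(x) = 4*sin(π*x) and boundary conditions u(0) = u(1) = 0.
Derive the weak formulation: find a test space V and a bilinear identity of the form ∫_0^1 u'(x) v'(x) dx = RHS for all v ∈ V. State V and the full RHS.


V = H^1_0(0, 1) (so v(0) = v(1) = 0); weak form: ∫_0^1 u'v' dx = ∫_0^1 (4*sin(π*x)) v dx for all v ∈ V.

Multiply both sides by a test function v and integrate from 0 to 1:
  ∫_0^1 −u''(x) v(x) dx = ∫_0^1 f(x) v(x) dx.
Integrate the LHS by parts once:
  ∫_0^1 −u'' v dx = −[u'(x) v(x)]_0^1 + ∫_0^1 u'(x) v'(x) dx.
Thus ∫_0^1 u'(x) v'(x) dx = ∫_0^1 f(x) v(x) dx + [u'(x) v(x)]_0^1.
Choose V so that boundary terms are either known or forced to vanish.
u is Dirichlet: u(0) = u(1) = 0. Let V = H^1_0(0, 1); then v(0) = v(1) = 0, and [u' v]_0^1 = 0.
Weak formulation: find u (satisfying any essential BC) such that ∫_0^1 u'(x) v'(x) dx = ∫_0^1 f v dx for all v ∈ V.
Substituting f(x) = 4*sin(π*x), the right-hand side is ∫_0^1 (4*sin(π*x)) v dx.


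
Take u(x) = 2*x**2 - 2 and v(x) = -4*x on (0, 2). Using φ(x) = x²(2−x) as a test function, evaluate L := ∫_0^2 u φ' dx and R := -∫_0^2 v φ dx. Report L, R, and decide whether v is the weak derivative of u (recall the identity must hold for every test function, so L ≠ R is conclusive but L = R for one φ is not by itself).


LHS = -32/5, RHS = 32/5. No, v is not the weak derivative of u.

u(x) = 2*x**2 - 2, classical derivative u'(x) = 4*x.
φ(x) = x²(2−x), so φ'(x) = x*(4 - 3*x).
Note φ(0) = φ(2) = 0, so the boundary term u·φ vanishes.
LHS = ∫_0^2 u(x) φ'(x) dx = ∫_0^2 (-6*x^4 + 8*x^3 + 6*x^2 - 8*x) dx. Term by term:
  ∫_0^2 -6*x^4 dx = -192/5;  ∫_0^2 8*x^3 dx = 32;  ∫_0^2 6*x^2 dx = 16;
  ∫_0^2 -8*x dx = -16.
Sum: -192/5 + 32 + 16 − 16 = -32/5.
So LHS = -32/5.
∫_0^2 v(x) φ(x) dx = ∫_0^2 (4*x^4 - 8*x^3) dx. Term by term:
  ∫_0^2 4*x^4 dx = 128/5;  ∫_0^2 -8*x^3 dx = -32.
Sum: 128/5 − 32 = -32/5.
So RHS = -∫_0^2 v(x) φ(x) dx = 32/5.
LHS − RHS = -64/5 ≠ 0, so the identity fails.
(For a valid weak derivative the identity must hold for EVERY test function, in particular this one. The failure shows v is NOT the weak derivative of u.)
Correct weak derivative would be u'(x) = 4*x.


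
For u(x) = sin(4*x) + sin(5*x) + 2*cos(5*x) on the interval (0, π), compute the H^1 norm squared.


||u||_{H^1(0,π)}^2 = -832/9 + 147*π/2

u'(x) = -10*sin(5*x) + 4*cos(4*x) + 5*cos(5*x).
Expand u² and (u')² and integrate term by term on (0, π), using: for integers n ≥ 1, ∫_0^π sin²(nx) dx = ∫_0^π cos²(nx) dx = π/2; for n ≠ n', ∫_0^π sin(nx)sin(n'x) dx = ∫_0^π cos(nx)cos(n'x) dx = 0; and by product-to-sum, ∫_0^π sin(nx)cos(n'x) dx = ½∫_0^π [sin((n+n')x) + sin((n−n')x)] dx, which is 0 when n+n' is even and 2n/(n²−n'²) when n+n' is odd (it need not vanish on (0, π)).
  u² squared terms: (2)²·∫cos(5x)² dx = 4·π/2 = 2*π;  (1)²·∫sin(4x)² dx = 1·π/2 = π/2;  (1)²·∫sin(5x)² dx = 1·π/2 = π/2.
  u² cross terms: 2·(2)·(1)·∫cos(5x)·sin(4x) dx = 4·(-8/9) = -32/9;  2·(2)·(1)·∫cos(5x)·sin(5x) dx = 4·(0) = 0;  2·(1)·(1)·∫sin(4x)·sin(5x) dx = 2·(0) = 0.
  So ∫_0^π u² dx = 2*π + π/2 + π/2 − 32/9 + 0 + 0 = -32/9 + 3*π.
  (u')² squared terms: (-10)²·∫sin(5x)² dx = 100·π/2 = 50*π;  (4)²·∫cos(4x)² dx = 16·π/2 = 8*π;  (5)²·∫cos(5x)² dx = 25·π/2 = 25*π/2.
  (u')² cross terms: 2·(-10)·(4)·∫sin(5x)·cos(4x) dx = -80·(10/9) = -800/9;  2·(-10)·(5)·∫sin(5x)·cos(5x) dx = -100·(0) = 0;  2·(4)·(5)·∫cos(4x)·cos(5x) dx = 40·(0) = 0.
  So ∫_0^π (u')² dx = 50*π + 8*π + 25*π/2 − 800/9 + 0 + 0 = -800/9 + 141*π/2.
||u||_{H^1}^2 = (-32/9 + 3*π) + (-800/9 + 141*π/2) = -832/9 + 147*π/2.
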